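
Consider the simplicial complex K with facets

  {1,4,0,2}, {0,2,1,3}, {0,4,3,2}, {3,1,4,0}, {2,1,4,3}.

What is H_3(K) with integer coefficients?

We work with the vertex ordering 0 < 1 < 2 < 3 < 4. The simplices of K, each written with vertices in increasing order, are:

  0-simplices (5): [0], [1], [2], [3], [4]
  1-simplices (10): [0,1], [0,2], [0,3], [0,4], [1,2], [1,3], [1,4], [2,3], [2,4], [3,4]
  2-simplices (10): [0,1,2], [0,1,3], [0,1,4], [0,2,3], [0,2,4], [0,3,4], [1,2,3], [1,2,4], [1,3,4], [2,3,4]
  3-simplices (5): [0,1,2,3], [0,1,2,4], [0,1,3,4], [0,2,3,4], [1,2,3,4]

giving chain groups C_0 ≅ Z^5, C_1 ≅ Z^10, C_2 ≅ Z^10, C_3 ≅ Z^5.

∂_1: C_1 → C_0 sends each edge [p,q] (with p < q) to q − p. For instance
  ∂[0,1] = [1] − [0].
As a 5×10 matrix over Z this has rank 4, with invariant factors (1,1,1,1).

Boundary ∂_2: C_2 → C_1 sends each 2-simplex [p,q,r] to [q,r] − [p,r] + [p,q]. For instance
  ∂[0,3,4] = [3,4] − [0,4] + [0,3],
  ∂[0,1,2] = [1,2] − [0,2] + [0,1].
This gives a 10×10 integer matrix of rank 6; reducing to Smith normal form yields diagonal entries (1,1,1,1,1,1).

∂_3: C_3 → C_2 sends each 3-simplex σ to the alternating sum Σ_i (−1)^i (σ with its i-th vertex removed). For instance
  ∂[0,1,2,4] = [1,2,4] − [0,2,4] + [0,1,4] − [0,1,2],
  ∂[0,1,2,3] = [1,2,3] − [0,2,3] + [0,1,3] − [0,1,2].
As a 10×5 matrix over Z this has rank 4, with invariant factors (1,1,1,1).

From H_k ≅ ker(∂_k) / im(∂_{k+1}) we obtain:

  H_3: rank ker ∂_3 − rank ∂_4 = (5 − 4) − 0 = 1, and there is no ∂_4, so H_3 = Z.

H_3 ≅ Z.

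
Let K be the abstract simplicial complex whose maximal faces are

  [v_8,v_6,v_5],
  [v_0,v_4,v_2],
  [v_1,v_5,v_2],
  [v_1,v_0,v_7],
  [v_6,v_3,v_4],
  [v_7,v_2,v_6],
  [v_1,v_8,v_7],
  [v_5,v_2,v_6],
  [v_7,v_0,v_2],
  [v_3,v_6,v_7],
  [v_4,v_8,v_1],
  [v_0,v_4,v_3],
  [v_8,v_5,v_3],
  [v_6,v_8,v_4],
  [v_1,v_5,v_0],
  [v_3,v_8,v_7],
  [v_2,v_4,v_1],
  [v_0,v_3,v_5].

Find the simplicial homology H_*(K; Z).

H_0 ≅ Z,  H_1 ≅ Z ⊕ Z/2Z,  H_2 = 0.

Fix the vertex order v_0 < v_1 < v_2 < v_3 < v_4 < v_5 < v_6 < v_7 < v_8 and write every simplex with vertices in increasing order. Then dim K = 2 and the simplices of K are:

  0-simplices (9): [v_0], [v_1], [v_2], [v_3], [v_4], [v_5], [v_6], [v_7], [v_8]
  1-simplices (27): (27 of them)
  2-simplices (18): (18 of them)

so the chain groups are C_0 ≅ Z^9, C_1 ≅ Z^27, C_2 ≅ Z^18.

∂_1: C_1 → C_0 sends each edge [p,q] (with p < q) to q − p.
The resulting 9×27 matrix has rank 8, and its Smith normal form has invariant factors (1,1,1,1,1,1,1,1).

The boundary map ∂_2: C_2 → C_1 sends each 2-simplex [p,q,r] to [q,r] − [p,r] + [p,q]. For instance
  ∂[v_0,v_1,v_5] = [v_1,v_5] − [v_0,v_5] + [v_0,v_1],
  ∂[v_0,v_3,v_4] = [v_3,v_4] − [v_0,v_4] + [v_0,v_3].
As a 27×18 matrix over Z this has rank 18, with invariant factors (1,1,1,1,1,1,1,1,1,1,1,1,1,1,1,1,1,2).

Reading off H_k = ker ∂_k / im ∂_{k+1}:

  H_0: rank C_0 − rank ∂_1 = 9 − 8 = 1, and the invariant factors of ∂_1 are all 1, so H_0 ≅ Z.
  H_1: rank ker ∂_1 − rank ∂_2 = (27 − 8) − 18 = 1, and ∂_2 has invariant factor 2 > 1, so H_1 ≅ Z ⊕ Z/2Z.
  H_2: rank ker ∂_2 − rank ∂_3 = (18 − 18) − 0 = 0, and there is no ∂_3, so H_2 ≅ 0.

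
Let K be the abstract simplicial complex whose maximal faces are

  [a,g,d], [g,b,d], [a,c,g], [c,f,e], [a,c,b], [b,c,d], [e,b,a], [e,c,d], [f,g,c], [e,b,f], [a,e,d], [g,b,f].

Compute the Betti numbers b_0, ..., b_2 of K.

Order the vertices as a < b < c < d < e < f < g. Listing each simplex with vertices in this order, K has dimension 2 with simplices:

  0-simplices (7): a, b, c, d, e, f, g
  1-simplices (18): ab, ac, ad, ae, ag, bc, bd, be, bf, bg, cd, ce, cf, cg, de, dg, ef, fg
  2-simplices (12): abc, abe, acg, ade, adg, bcd, bdg, bef, bfg, cde, cef, cfg

so the chain groups are C_0 ≅ Z^7, C_1 ≅ Z^18, C_2 ≅ Z^12.

Boundary ∂_1: C_1 → C_0 maps an edge to its endpoints' difference, ∂[p,q] = q − p. For instance
  ∂ad = d − a.
This gives a 7×18 integer matrix of rank 6; reducing to Smith normal form yields diagonal entries (1,1,1,1,1,1).

Boundary ∂_2: C_2 → C_1 sends each 2-simplex [p,q,r] to [q,r] − [p,r] + [p,q]. For instance
  ∂cde = de − ce + cd,
  ∂cef = ef − cf + ce.
The 18×12 boundary matrix has rank 12 and Smith normal form diag(1,1,1,1,1,1,1,1,1,1,1,2).

From H_k ≅ ker(∂_k) / im(∂_{k+1}) we obtain:

  H_0: rank C_0 − rank ∂_1 = 7 − 6 = 1, and the invariant factors of ∂_1 are all 1, so H_0 ≅ Z.
  H_1: rank ker ∂_1 − rank ∂_2 = (18 − 6) − 12 = 0, and ∂_2 has invariant factor 2 > 1, so H_1 ≅ Z/2.
  H_2: rank ker ∂_2 − rank ∂_3 = (12 − 12) − 0 = 0, and there is no ∂_3, so H_2 ≅ 0.

Hence the Betti numbers are b_0 = 1, b_1 = 0, b_2 = 0.

b_0 = 1, b_1 = 0, b_2 = 0.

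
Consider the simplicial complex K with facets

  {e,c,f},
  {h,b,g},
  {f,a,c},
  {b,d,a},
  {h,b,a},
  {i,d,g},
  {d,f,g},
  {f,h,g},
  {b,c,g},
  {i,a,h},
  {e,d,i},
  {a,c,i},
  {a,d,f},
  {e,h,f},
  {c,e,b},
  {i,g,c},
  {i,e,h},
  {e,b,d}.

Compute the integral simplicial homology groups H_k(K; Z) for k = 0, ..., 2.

Order the vertices as a < b < c < d < e < f < g < h < i. Listing each simplex with vertices in this order, K has dimension 2 with simplices:

  0-simplices (9): a, b, c, d, e, f, g, h, i
  1-simplices (27): ab, ac, ad, af, ah, ai, bc, bd, be, bg, bh, ce, cf, cg, ci, de, df, dg, di, ef, eh, ei, fg, fh, gh, gi, hi
  2-simplices (18): abd, abh, acf, aci, adf, ahi, bce, bcg, bde, bgh, cef, cgi, dei, dfg, dgi, efh, ehi, fgh

Hence C_0 ≅ Z^9, C_1 ≅ Z^27, C_2 ≅ Z^18.

Boundary ∂_1: C_1 → C_0 sends each edge [p,q] (with p < q) to q − p.
This gives a 9×27 integer matrix of rank 8; reducing to Smith normal form yields diagonal entries (1,1,1,1,1,1,1,1).

Boundary ∂_2: C_2 → C_1 acts by ∂[p,q,r] = [q,r] − [p,r] + [p,q]. For instance
  ∂fgh = gh − fh + fg,
  ∂abd = bd − ad + ab.
This gives a 27×18 integer matrix of rank 17; reducing to Smith normal form yields diagonal entries (1,1,1,1,1,1,1,1,1,1,1,1,1,1,1,1,1).

From H_k ≅ ker(∂_k) / im(∂_{k+1}) we obtain:

  H_0: rank C_0 − rank ∂_1 = 9 − 8 = 1, and the invariant factors of ∂_1 are all 1, so H_0 = Z.
  H_1: rank ker ∂_1 − rank ∂_2 = (27 − 8) − 17 = 2, and the invariant factors of ∂_2 are all 1, so H_1 = Z^2.
  H_2: rank ker ∂_2 − rank ∂_3 = (18 − 17) − 0 = 1, and there is no ∂_3, so H_2 = Z.

H_0 ≅ Z,  H_1 ≅ Z^2,  H_2 ≅ Z.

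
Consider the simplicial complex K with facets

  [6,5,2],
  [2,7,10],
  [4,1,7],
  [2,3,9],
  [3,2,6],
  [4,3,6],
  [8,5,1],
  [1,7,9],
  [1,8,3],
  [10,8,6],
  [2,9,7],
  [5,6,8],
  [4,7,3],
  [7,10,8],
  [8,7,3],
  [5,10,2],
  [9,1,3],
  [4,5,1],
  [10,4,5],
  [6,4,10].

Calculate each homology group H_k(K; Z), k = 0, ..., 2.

H_0 ≅ Z,  H_1 ≅ Z ⊕ Z/2Z,  H_2 = 0.

Order the vertices as 1 < 2 < 3 < 4 < 5 < 6 < 7 < 8 < 9 < 10. Listing each simplex with vertices in this order, K has dimension 2 with simplices:

  0-simplices (10): [1], [2], [3], [4], [5], [6], [7], [8], [9], [10]
  1-simplices (30): (30 of them)
  2-simplices (20): (20 of them)

so the chain groups are C_0 ≅ Z^10, C_1 ≅ Z^30, C_2 ≅ Z^20.

The boundary map ∂_1: C_1 → C_0 is given by ∂[p,q] = [q] − [p].
As a 10×30 matrix over Z this has rank 9, with invariant factors (1,1,1,1,1,1,1,1,1).

∂_2: C_2 → C_1 maps a triangle to the signed sum of its edges. For instance
  ∂[2,5,6] = [5,6] − [2,6] + [2,5],
  ∂[3,7,8] = [7,8] − [3,8] + [3,7].
The resulting 30×20 matrix has rank 20, and its Smith normal form has invariant factors (1,1,1,1,1,1,1,1,1,1,1,1,1,1,1,1,1,1,1,2).

From H_k ≅ ker(∂_k) / im(∂_{k+1}) we obtain:

  H_0: rank C_0 − rank ∂_1 = 10 − 9 = 1, and the invariant factors of ∂_1 are all 1, so H_0 ≅ Z.
  H_1: rank ker ∂_1 − rank ∂_2 = (30 − 9) − 20 = 1, and ∂_2 has invariant factor 2 > 1, so H_1 ≅ Z ⊕ Z/2Z.
  H_2: rank ker ∂_2 − rank ∂_3 = (20 − 20) − 0 = 0, and there is no ∂_3, so H_2 ≅ 0.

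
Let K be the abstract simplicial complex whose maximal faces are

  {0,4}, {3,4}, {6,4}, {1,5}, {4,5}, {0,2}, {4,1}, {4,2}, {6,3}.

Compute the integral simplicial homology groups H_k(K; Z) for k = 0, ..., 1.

We work with the vertex ordering 0 < 1 < 2 < 3 < 4 < 5 < 6. The simplices of K, each written with vertices in increasing order, are:

  0-simplices (7): [0], [1], [2], [3], [4], [5], [6]
  1-simplices (9): [0,2], [0,4], [1,4], [1,5], [2,4], [3,4], [3,6], [4,5], [4,6]

so the chain groups are C_0 ≅ Z^7, C_1 ≅ Z^9.

Boundary ∂_1: C_1 → C_0 sends each edge [p,q] (with p < q) to q − p.
The resulting 7×9 matrix has rank 6, and its Smith normal form has invariant factors (1,1,1,1,1,1).

From H_k ≅ ker(∂_k) / im(∂_{k+1}) we obtain:

  H_0: rank C_0 − rank ∂_1 = 7 − 6 = 1, and the invariant factors of ∂_1 are all 1, so H_0 = Z.
  H_1: rank ker ∂_1 − rank ∂_2 = (9 − 6) − 0 = 3, and there is no ∂_2, so H_1 = Z^3.

As a check, the Euler characteristic is 7 − 9 = -2, which agrees with 1 − 3 = -2.
(K is a triangulation of a wedge of 3 circles.)

H_0 ≅ Z,  H_1 ≅ Z^3.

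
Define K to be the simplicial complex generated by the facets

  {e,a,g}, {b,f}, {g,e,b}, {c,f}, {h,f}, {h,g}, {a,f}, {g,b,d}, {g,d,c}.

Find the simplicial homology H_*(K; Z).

H_0 = Z,  H_1 = Z^3,  H_2 = 0.

Fix the vertex order a < b < c < d < e < f < g < h and write every simplex with vertices in increasing order. Then dim K = 2 and the simplices of K are:

  0-simplices (8): a, b, c, d, e, f, g, h
  1-simplices (14): ae, af, ag, bd, be, bf, bg, cd, cf, cg, dg, eg, fh, gh
  2-simplices (4): aeg, bdg, beg, cdg

giving chain groups C_0 ≅ Z^8, C_1 ≅ Z^14, C_2 ≅ Z^4.

Boundary ∂_1: C_1 → C_0 maps an edge to its endpoints' difference, ∂[p,q] = q − p. For instance
  ∂cd = d − c.
The 8×14 boundary matrix has rank 7 and Smith normal form diag(1,1,1,1,1,1,1).

Boundary ∂_2: C_2 → C_1 maps a triangle to the signed sum of its edges. For instance
  ∂cdg = dg − cg + cd,
  ∂bdg = dg − bg + bd.
The 14×4 boundary matrix has rank 4 and Smith normal form diag(1,1,1,1).

Now H_k = ker ∂_k / im ∂_{k+1}, so:

  H_0: rank C_0 − rank ∂_1 = 8 − 7 = 1, and the invariant factors of ∂_1 are all 1, so H_0 ≅ Z.
  H_1: rank ker ∂_1 − rank ∂_2 = (14 − 7) − 4 = 3, and the invariant factors of ∂_2 are all 1, so H_1 ≅ Z^3.
  H_2: rank ker ∂_2 − rank ∂_3 = (4 − 4) − 0 = 0, and there is no ∂_3, so H_2 ≅ 0.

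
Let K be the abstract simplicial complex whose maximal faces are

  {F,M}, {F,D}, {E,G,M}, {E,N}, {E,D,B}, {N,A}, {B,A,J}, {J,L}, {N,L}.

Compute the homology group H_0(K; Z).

Take the total order A < B < D < E < F < G < J < L < M < N on the vertex set. Then K (dimension 2) consists of the simplices:

  0-simplices (10): A, B, D, E, F, G, J, L, M, N
  1-simplices (15): AB, AJ, AN, BD, BE, BJ, DE, DF, EG, EM, EN, FM, GM, JL, LN
  2-simplices (3): ABJ, BDE, EGM

Hence C_0 ≅ Z^10, C_1 ≅ Z^15, C_2 ≅ Z^3.

∂_1: C_1 → C_0 maps an edge to its endpoints' difference, ∂[p,q] = q − p. For instance
  ∂GM = M − G.
As a 10×15 matrix over Z this has rank 9, with invariant factors (1,1,1,1,1,1,1,1,1).

Boundary ∂_2: C_2 → C_1 acts by ∂[p,q,r] = [q,r] − [p,r] + [p,q]. For instance
  ∂BDE = DE − BE + BD,
  ∂EGM = GM − EM + EG.
The 15×3 boundary matrix has rank 3 and Smith normal form diag(1,1,1).

Now H_k = ker ∂_k / im ∂_{k+1}, so:

  H_0: rank C_0 − rank ∂_1 = 10 − 9 = 1, and the invariant factors of ∂_1 are all 1, so H_0 ≅ Z.

H_0 ≅ Z.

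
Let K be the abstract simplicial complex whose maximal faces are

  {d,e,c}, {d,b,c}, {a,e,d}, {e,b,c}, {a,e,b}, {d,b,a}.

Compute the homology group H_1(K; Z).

H_1 ≅ 0.

Order the vertices as a < b < c < d < e. Listing each simplex with vertices in this order, K has dimension 2 with simplices:

  0-simplices (5): a, b, c, d, e
  1-simplices (9): ab, ad, ae, bc, bd, be, cd, ce, de
  2-simplices (6): abd, abe, ade, bcd, bce, cde

giving chain groups C_0 ≅ Z^5, C_1 ≅ Z^9, C_2 ≅ Z^6.

∂_1: C_1 → C_0 is given by ∂[p,q] = [q] − [p].
The resulting 5×9 matrix has rank 4, and its Smith normal form has invariant factors (1,1,1,1).

∂_2: C_2 → C_1 acts by ∂[p,q,r] = [q,r] − [p,r] + [p,q]. For instance
  ∂bce = ce − be + bc,
  ∂ade = de − ae + ad.
As a 9×6 matrix over Z this has rank 5, with invariant factors (1,1,1,1,1).

Computing H_k = (kernel of ∂_k) / (image of ∂_{k+1}):

  H_1: rank ker ∂_1 − rank ∂_2 = (9 − 4) − 5 = 0, and the invariant factors of ∂_2 are all 1, so H_1 = 0.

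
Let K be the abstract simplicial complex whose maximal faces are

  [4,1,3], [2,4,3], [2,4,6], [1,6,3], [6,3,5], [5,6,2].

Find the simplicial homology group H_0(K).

Order the vertices as 1 < 2 < 3 < 4 < 5 < 6. Listing each simplex with vertices in this order, K has dimension 2 with simplices:

  0-simplices (6): [1], [2], [3], [4], [5], [6]
  1-simplices (12): [1,3], [1,4], [1,6], [2,3], [2,4], [2,5], [2,6], [3,4], [3,5], [3,6], [4,6], [5,6]
  2-simplices (6): [1,3,4], [1,3,6], [2,3,4], [2,4,6], [2,5,6], [3,5,6]

Hence C_0 ≅ Z^6, C_1 ≅ Z^12, C_2 ≅ Z^6.

∂_1: C_1 → C_0 is given by ∂[p,q] = [q] − [p]. For instance
  ∂[1,3] = [3] − [1].
As a 6×12 matrix over Z this has rank 5, with invariant factors (1,1,1,1,1).

The boundary map ∂_2: C_2 → C_1 maps a triangle to the signed sum of its edges. For instance
  ∂[1,3,6] = [3,6] − [1,6] + [1,3],
  ∂[1,3,4] = [3,4] − [1,4] + [1,3].
This gives a 12×6 integer matrix of rank 6; reducing to Smith normal form yields diagonal entries (1,1,1,1,1,1).

Reading off H_k = ker ∂_k / im ∂_{k+1}:

  H_0: rank C_0 − rank ∂_1 = 6 − 5 = 1, and the invariant factors of ∂_1 are all 1, so H_0 ≅ Z.

H_0 = Z.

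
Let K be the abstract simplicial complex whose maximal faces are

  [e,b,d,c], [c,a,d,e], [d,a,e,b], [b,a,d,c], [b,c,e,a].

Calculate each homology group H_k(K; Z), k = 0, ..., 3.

H_0 ≅ Z,  H_1 = 0,  H_2 = 0,  H_3 ≅ Z.

Fix the vertex order a < b < c < d < e and write every simplex with vertices in increasing order. Then dim K = 3 and the simplices of K are:

  0-simplices (5): a, b, c, d, e
  1-simplices (10): ab, ac, ad, ae, bc, bd, be, cd, ce, de
  2-simplices (10): abc, abd, abe, acd, ace, ade, bcd, bce, bde, cde
  3-simplices (5): abcd, abce, abde, acde, bcde

giving chain groups C_0 ≅ Z^5, C_1 ≅ Z^10, C_2 ≅ Z^10, C_3 ≅ Z^5.

The boundary map ∂_1: C_1 → C_0 sends each edge [p,q] (with p < q) to q − p.
The 5×10 boundary matrix has rank 4 and Smith normal form diag(1,1,1,1).

∂_2: C_2 → C_1 maps a triangle to the signed sum of its edges. For instance
  ∂ace = ce − ae + ac,
  ∂abd = bd − ad + ab.
As a 10×10 matrix over Z this has rank 6, with invariant factors (1,1,1,1,1,1).

Boundary ∂_3: C_3 → C_2 sends each 3-simplex σ to the alternating sum Σ_i (−1)^i (σ with its i-th vertex removed). For instance
  ∂abcd = bcd − acd + abd − abc,
  ∂acde = cde − ade + ace − acd.
The 10×5 boundary matrix has rank 4 and Smith normal form diag(1,1,1,1).

Now H_k = ker ∂_k / im ∂_{k+1}, so:

  H_0: rank C_0 − rank ∂_1 = 5 − 4 = 1, and the invariant factors of ∂_1 are all 1, so H_0 ≅ Z.
  H_1: rank ker ∂_1 − rank ∂_2 = (10 − 4) − 6 = 0, and the invariant factors of ∂_2 are all 1, so H_1 ≅ 0.
  H_2: rank ker ∂_2 − rank ∂_3 = (10 − 6) − 4 = 0, and the invariant factors of ∂_3 are all 1, so H_2 ≅ 0.
  H_3: rank ker ∂_3 − rank ∂_4 = (5 − 4) − 0 = 1, and there is no ∂_4, so H_3 ≅ Z.

As a check, the Euler characteristic is 5 − 10 + 10 − 5 = 0, which agrees with 1 − 0 + 0 − 1 = 0.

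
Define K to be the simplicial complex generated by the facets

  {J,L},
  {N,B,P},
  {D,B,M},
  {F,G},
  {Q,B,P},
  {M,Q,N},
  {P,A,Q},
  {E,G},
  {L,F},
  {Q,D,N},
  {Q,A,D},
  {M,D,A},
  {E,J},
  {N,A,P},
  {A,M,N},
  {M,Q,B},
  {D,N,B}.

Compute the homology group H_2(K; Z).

K has 12 vertices, 23 edges, 12 triangles.
rank ∂_2 = 12, rank ∂_3 = 0 ⇒ b_2 = 12 − 12 − 0 = 0. So H_2 ≅ 0.

H_2 = 0.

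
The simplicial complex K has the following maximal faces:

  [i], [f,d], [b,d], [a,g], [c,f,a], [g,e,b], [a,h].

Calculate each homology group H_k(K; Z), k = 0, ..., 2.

Take the total order a < b < c < d < e < f < g < h < i on the vertex set. Then K (dimension 2) consists of the simplices:

  0-simplices (9): a, b, c, d, e, f, g, h, i
  1-simplices (10): ac, af, ag, ah, bd, be, bg, cf, df, eg
  2-simplices (2): acf, beg

giving chain groups C_0 ≅ Z^9, C_1 ≅ Z^10, C_2 ≅ Z^2.

Boundary ∂_1: C_1 → C_0 is given by ∂[p,q] = [q] − [p].
The resulting 9×10 matrix has rank 7, and its Smith normal form has invariant factors (1,1,1,1,1,1,1).

Boundary ∂_2: C_2 → C_1 acts by ∂[p,q,r] = [q,r] − [p,r] + [p,q]. For instance
  ∂acf = cf − af + ac,
  ∂beg = eg − bg + be.
This gives a 10×2 integer matrix of rank 2; reducing to Smith normal form yields diagonal entries (1,1).

From H_k ≅ ker(∂_k) / im(∂_{k+1}) we obtain:

  H_0: rank C_0 − rank ∂_1 = 9 − 7 = 2, and the invariant factors of ∂_1 are all 1, so H_0 ≅ Z^2.
  H_1: rank ker ∂_1 − rank ∂_2 = (10 − 7) − 2 = 1, and the invariant factors of ∂_2 are all 1, so H_1 ≅ Z.
  H_2: rank ker ∂_2 − rank ∂_3 = (2 − 2) − 0 = 0, and there is no ∂_3, so H_2 ≅ 0.

As a check, the Euler characteristic is 9 − 10 + 2 = 1, which agrees with 2 − 1 + 0 = 1.

H_0 ≅ Z^2,  H_1 ≅ Z,  H_2 = 0.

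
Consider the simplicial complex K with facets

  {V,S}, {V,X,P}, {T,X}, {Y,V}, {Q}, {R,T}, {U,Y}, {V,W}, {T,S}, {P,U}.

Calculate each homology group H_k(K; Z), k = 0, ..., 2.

Fix the vertex order P < Q < R < S < T < U < V < W < X < Y and write every simplex with vertices in increasing order. Then dim K = 2 and the simplices of K are:

  0-simplices (10): P, Q, R, S, T, U, V, W, X, Y
  1-simplices (11): PU, PV, PX, RT, ST, SV, TX, UY, VW, VX, VY
  2-simplices (1): PVX

Hence C_0 ≅ Z^10, C_1 ≅ Z^11, C_2 ≅ Z^1.

∂_1: C_1 → C_0 maps an edge to its endpoints' difference, ∂[p,q] = q − p. For instance
  ∂VY = Y − V.
As a 10×11 matrix over Z this has rank 8, with invariant factors (1,1,1,1,1,1,1,1).

The boundary map ∂_2: C_2 → C_1 acts by ∂[p,q,r] = [q,r] − [p,r] + [p,q]. For instance
  ∂PVX = VX − PX + PV.
This gives a 11×1 integer matrix of rank 1; reducing to Smith normal form yields diagonal entries (1).

Now H_k = ker ∂_k / im ∂_{k+1}, so:

  H_0: rank C_0 − rank ∂_1 = 10 − 8 = 2, and the invariant factors of ∂_1 are all 1, so H_0 = Z^2.
  H_1: rank ker ∂_1 − rank ∂_2 = (11 − 8) − 1 = 2, and the invariant factors of ∂_2 are all 1, so H_1 = Z^2.
  H_2: rank ker ∂_2 − rank ∂_3 = (1 − 1) − 0 = 0, and there is no ∂_3, so H_2 = 0.

As a check, the Euler characteristic is 10 − 11 + 1 = 0, which agrees with 2 − 2 + 0 = 0.

H_0 ≅ Z^2,  H_1 ≅ Z^2,  H_2 = 0.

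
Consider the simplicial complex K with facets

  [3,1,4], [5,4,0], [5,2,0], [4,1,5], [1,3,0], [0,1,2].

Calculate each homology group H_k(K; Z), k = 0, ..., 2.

H_0 = Z,  H_1 = Z,  H_2 = 0.

Order the vertices as 0 < 1 < 2 < 3 < 4 < 5. Listing each simplex with vertices in this order, K has dimension 2 with simplices:

  0-simplices (6): [0], [1], [2], [3], [4], [5]
  1-simplices (12): [0,1], [0,2], [0,3], [0,4], [0,5], [1,2], [1,3], [1,4], [1,5], [2,5], [3,4], [4,5]
  2-simplices (6): [0,1,2], [0,1,3], [0,2,5], [0,4,5], [1,3,4], [1,4,5]

giving chain groups C_0 ≅ Z^6, C_1 ≅ Z^12, C_2 ≅ Z^6.

Boundary ∂_1: C_1 → C_0 maps an edge to its endpoints' difference, ∂[p,q] = q − p.
As a 6×12 matrix over Z this has rank 5, with invariant factors (1,1,1,1,1).

Boundary ∂_2: C_2 → C_1 maps a triangle to the signed sum of its edges. For instance
  ∂[0,1,3] = [1,3] − [0,3] + [0,1],
  ∂[0,1,2] = [1,2] − [0,2] + [0,1].
The resulting 12×6 matrix has rank 6, and its Smith normal form has invariant factors (1,1,1,1,1,1).

Reading off H_k = ker ∂_k / im ∂_{k+1}:

  H_0: rank C_0 − rank ∂_1 = 6 − 5 = 1, and the invariant factors of ∂_1 are all 1, so H_0 ≅ Z.
  H_1: rank ker ∂_1 − rank ∂_2 = (12 − 5) − 6 = 1, and the invariant factors of ∂_2 are all 1, so H_1 ≅ Z.
  H_2: rank ker ∂_2 − rank ∂_3 = (6 − 6) − 0 = 0, and there is no ∂_3, so H_2 ≅ 0.

As a check, the Euler characteristic is 6 − 12 + 6 = 0, which agrees with 1 − 1 + 0 = 0.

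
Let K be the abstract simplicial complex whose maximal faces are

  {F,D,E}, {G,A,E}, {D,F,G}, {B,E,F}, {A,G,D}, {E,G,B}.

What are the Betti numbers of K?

b_0 = 1, b_1 = 1, b_2 = 0.

Fix the vertex order A < B < D < E < F < G and write every simplex with vertices in increasing order. Then dim K = 2 and the simplices of K are:

  0-simplices (6): A, B, D, E, F, G
  1-simplices (12): AD, AE, AG, BE, BF, BG, DE, DF, DG, EF, EG, FG
  2-simplices (6): ADG, AEG, BEF, BEG, DEF, DFG

so the chain groups are C_0 ≅ Z^6, C_1 ≅ Z^12, C_2 ≅ Z^6.

The boundary map ∂_1: C_1 → C_0 maps an edge to its endpoints' difference, ∂[p,q] = q − p. For instance
  ∂EG = G − E.
The 6×12 boundary matrix has rank 5 and Smith normal form diag(1,1,1,1,1).

Boundary ∂_2: C_2 → C_1 maps a triangle to the signed sum of its edges. For instance
  ∂DEF = EF − DF + DE,
  ∂AEG = EG − AG + AE.
The resulting 12×6 matrix has rank 6, and its Smith normal form has invariant factors (1,1,1,1,1,1).

Now H_k = ker ∂_k / im ∂_{k+1}, so:

  H_0: rank C_0 − rank ∂_1 = 6 − 5 = 1, and the invariant factors of ∂_1 are all 1, so H_0 = Z.
  H_1: rank ker ∂_1 − rank ∂_2 = (12 − 5) − 6 = 1, and the invariant factors of ∂_2 are all 1, so H_1 = Z.
  H_2: rank ker ∂_2 − rank ∂_3 = (6 − 6) − 0 = 0, and there is no ∂_3, so H_2 = 0.

As a check, the Euler characteristic is 6 − 12 + 6 = 0, which agrees with 1 − 1 + 0 = 0.

Hence the Betti numbers are b_0 = 1, b_1 = 1, b_2 = 0.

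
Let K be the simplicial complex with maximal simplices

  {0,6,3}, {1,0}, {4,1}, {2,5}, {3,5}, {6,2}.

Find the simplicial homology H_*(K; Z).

Take the total order 0 < 1 < 2 < 3 < 4 < 5 < 6 on the vertex set. Then K (dimension 2) consists of the simplices:

  0-simplices (7): [0], [1], [2], [3], [4], [5], [6]
  1-simplices (8): [0,1], [0,3], [0,6], [1,4], [2,5], [2,6], [3,5], [3,6]
  2-simplices (1): [0,3,6]

giving chain groups C_0 ≅ Z^7, C_1 ≅ Z^8, C_2 ≅ Z^1.

∂_1: C_1 → C_0 sends each edge [p,q] (with p < q) to q − p. For instance
  ∂[0,1] = [1] − [0].
This gives a 7×8 integer matrix of rank 6; reducing to Smith normal form yields diagonal entries (1,1,1,1,1,1).

The boundary map ∂_2: C_2 → C_1 maps a triangle to the signed sum of its edges. For instance
  ∂[0,3,6] = [3,6] − [0,6] + [0,3].
As a 8×1 matrix over Z this has rank 1, with invariant factors (1).

From H_k ≅ ker(∂_k) / im(∂_{k+1}) we obtain:

  H_0: rank C_0 − rank ∂_1 = 7 − 6 = 1, and the invariant factors of ∂_1 are all 1, so H_0 = Z.
  H_1: rank ker ∂_1 − rank ∂_2 = (8 − 6) − 1 = 1, and the invariant factors of ∂_2 are all 1, so H_1 = Z.
  H_2: rank ker ∂_2 − rank ∂_3 = (1 − 1) − 0 = 0, and there is no ∂_3, so H_2 = 0.

H_0 = Z,  H_1 = Z,  H_2 = 0.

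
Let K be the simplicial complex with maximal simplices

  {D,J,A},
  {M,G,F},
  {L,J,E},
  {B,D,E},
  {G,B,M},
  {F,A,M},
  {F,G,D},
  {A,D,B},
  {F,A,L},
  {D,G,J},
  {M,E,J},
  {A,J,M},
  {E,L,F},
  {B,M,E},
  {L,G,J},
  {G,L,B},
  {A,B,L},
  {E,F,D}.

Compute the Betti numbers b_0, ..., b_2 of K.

b_0 = 1, b_1 = 2, b_2 = 1.

Take the total order A < B < D < E < F < G < J < L < M on the vertex set. Then K (dimension 2) consists of the simplices:

  0-simplices (9): A, B, D, E, F, G, J, L, M
  1-simplices (27): AB, AD, AF, AJ, AL, AM, BD, BE, BG, BL, BM, DE, DF, DG, DJ, EF, EJ, EL, EM, FG, FL, FM, GJ, GL, GM, JL, JM
  2-simplices (18): ABD, ABL, ADJ, AFL, AFM, AJM, BDE, BEM, BGL, BGM, DEF, DFG, DGJ, EFL, EJL, EJM, FGM, GJL

so the chain groups are C_0 ≅ Z^9, C_1 ≅ Z^27, C_2 ≅ Z^18.

Boundary ∂_1: C_1 → C_0 maps an edge to its endpoints' difference, ∂[p,q] = q − p.
As a 9×27 matrix over Z this has rank 8, with invariant factors (1,1,1,1,1,1,1,1).

Boundary ∂_2: C_2 → C_1 sends each 2-simplex [p,q,r] to [q,r] − [p,r] + [p,q]. For instance
  ∂BGM = GM − BM + BG,
  ∂EJM = JM − EM + EJ.
This gives a 27×18 integer matrix of rank 17; reducing to Smith normal form yields diagonal entries (1,1,1,1,1,1,1,1,1,1,1,1,1,1,1,1,1).

From H_k ≅ ker(∂_k) / im(∂_{k+1}) we obtain:

  H_0: rank C_0 − rank ∂_1 = 9 − 8 = 1, and the invariant factors of ∂_1 are all 1, so H_0 ≅ Z.
  H_1: rank ker ∂_1 − rank ∂_2 = (27 − 8) − 17 = 2, and the invariant factors of ∂_2 are all 1, so H_1 ≅ Z^2.
  H_2: rank ker ∂_2 − rank ∂_3 = (18 − 17) − 0 = 1, and there is no ∂_3, so H_2 ≅ Z.

(K is a triangulation of the torus T^2.)

Hence the Betti numbers are b_0 = 1, b_1 = 2, b_2 = 1.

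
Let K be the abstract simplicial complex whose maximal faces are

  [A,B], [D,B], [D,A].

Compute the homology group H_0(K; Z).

H_0 ≅ Z.

We work with the vertex ordering A < B < D. The simplices of K, each written with vertices in increasing order, are:

  0-simplices (3): A, B, D
  1-simplices (3): AB, AD, BD

Hence C_0 ≅ Z^3, C_1 ≅ Z^3.

Boundary ∂_1: C_1 → C_0 is given by ∂[p,q] = [q] − [p]. For instance
  ∂AB = B − A.
The resulting 3×3 matrix has rank 2, and its Smith normal form has invariant factors (1,1).

Computing H_k = (kernel of ∂_k) / (image of ∂_{k+1}):

  H_0: rank C_0 − rank ∂_1 = 3 − 2 = 1, and the invariant factors of ∂_1 are all 1, so H_0 = Z.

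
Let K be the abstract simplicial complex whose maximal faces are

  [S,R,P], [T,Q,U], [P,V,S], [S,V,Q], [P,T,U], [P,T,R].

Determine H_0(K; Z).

Take the total order P < Q < R < S < T < U < V on the vertex set. Then K (dimension 2) consists of the simplices:

  0-simplices (7): P, Q, R, S, T, U, V
  1-simplices (13): PR, PS, PT, PU, PV, QS, QT, QU, QV, RS, RT, SV, TU
  2-simplices (6): PRS, PRT, PSV, PTU, QSV, QTU

so the chain groups are C_0 ≅ Z^7, C_1 ≅ Z^13, C_2 ≅ Z^6.

The boundary map ∂_1: C_1 → C_0 sends each edge [p,q] (with p < q) to q − p.
This gives a 7×13 integer matrix of rank 6; reducing to Smith normal form yields diagonal entries (1,1,1,1,1,1).

∂_2: C_2 → C_1 maps a triangle to the signed sum of its edges. For instance
  ∂PSV = SV − PV + PS,
  ∂PRT = RT − PT + PR.
The resulting 13×6 matrix has rank 6, and its Smith normal form has invariant factors (1,1,1,1,1,1).

From H_k ≅ ker(∂_k) / im(∂_{k+1}) we obtain:

  H_0: rank C_0 − rank ∂_1 = 7 − 6 = 1, and the invariant factors of ∂_1 are all 1, so H_0 = Z.

H_0 ≅ Z.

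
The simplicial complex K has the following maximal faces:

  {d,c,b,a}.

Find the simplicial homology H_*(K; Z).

Take the total order a < b < c < d on the vertex set. Then K (dimension 3) consists of the simplices:

  0-simplices (4): a, b, c, d
  1-simplices (6): ab, ac, ad, bc, bd, cd
  2-simplices (4): abc, abd, acd, bcd
  3-simplices (1): abcd

so the chain groups are C_0 ≅ Z^4, C_1 ≅ Z^6, C_2 ≅ Z^4, C_3 ≅ Z^1.

The boundary map ∂_1: C_1 → C_0 sends each edge [p,q] (with p < q) to q − p. For instance
  ∂bc = c − b.
The 4×6 boundary matrix has rank 3 and Smith normal form diag(1,1,1).

The boundary map ∂_2: C_2 → C_1 sends each 2-simplex [p,q,r] to [q,r] − [p,r] + [p,q]. For instance
  ∂bcd = cd − bd + bc,
  ∂abd = bd − ad + ab.
The 6×4 boundary matrix has rank 3 and Smith normal form diag(1,1,1).

Boundary ∂_3: C_3 → C_2 sends each 3-simplex σ to the alternating sum Σ_i (−1)^i (σ with its i-th vertex removed). For instance
  ∂abcd = bcd − acd + abd − abc.
As a 4×1 matrix over Z this has rank 1, with invariant factors (1).

Reading off H_k = ker ∂_k / im ∂_{k+1}:

  H_0: rank C_0 − rank ∂_1 = 4 − 3 = 1, and the invariant factors of ∂_1 are all 1, so H_0 ≅ Z.
  H_1: rank ker ∂_1 − rank ∂_2 = (6 − 3) − 3 = 0, and the invariant factors of ∂_2 are all 1, so H_1 ≅ 0.
  H_2: rank ker ∂_2 − rank ∂_3 = (4 − 3) − 1 = 0, and the invariant factors of ∂_3 are all 1, so H_2 ≅ 0.
  H_3: rank ker ∂_3 − rank ∂_4 = (1 − 1) − 0 = 0, and there is no ∂_4, so H_3 ≅ 0.

As a check, the Euler characteristic is 4 − 6 + 4 − 1 = 1, which agrees with 1 − 0 + 0 − 0 = 1.

H_0 = Z,  H_1 = 0,  H_2 = 0,  H_3 = 0.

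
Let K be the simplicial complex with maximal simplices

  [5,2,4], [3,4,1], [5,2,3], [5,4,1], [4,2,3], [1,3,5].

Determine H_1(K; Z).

Take the total order 1 < 2 < 3 < 4 < 5 on the vertex set. Then K (dimension 2) consists of the simplices:

  0-simplices (5): [1], [2], [3], [4], [5]
  1-simplices (9): [1,3], [1,4], [1,5], [2,3], [2,4], [2,5], [3,4], [3,5], [4,5]
  2-simplices (6): [1,3,4], [1,3,5], [1,4,5], [2,3,4], [2,3,5], [2,4,5]

giving chain groups C_0 ≅ Z^5, C_1 ≅ Z^9, C_2 ≅ Z^6.

∂_1: C_1 → C_0 maps an edge to its endpoints' difference, ∂[p,q] = q − p. For instance
  ∂[3,5] = [5] − [3].
The 5×9 boundary matrix has rank 4 and Smith normal form diag(1,1,1,1).

The boundary map ∂_2: C_2 → C_1 sends each 2-simplex [p,q,r] to [q,r] − [p,r] + [p,q]. For instance
  ∂[1,3,5] = [3,5] − [1,5] + [1,3],
  ∂[1,3,4] = [3,4] − [1,4] + [1,3].
As a 9×6 matrix over Z this has rank 5, with invariant factors (1,1,1,1,1).

From H_k ≅ ker(∂_k) / im(∂_{k+1}) we obtain:

  H_1: rank ker ∂_1 − rank ∂_2 = (9 − 4) − 5 = 0, and the invariant factors of ∂_2 are all 1, so H_1 ≅ 0.

(K is a triangulation of the 2-sphere S^2.)

H_1 = 0.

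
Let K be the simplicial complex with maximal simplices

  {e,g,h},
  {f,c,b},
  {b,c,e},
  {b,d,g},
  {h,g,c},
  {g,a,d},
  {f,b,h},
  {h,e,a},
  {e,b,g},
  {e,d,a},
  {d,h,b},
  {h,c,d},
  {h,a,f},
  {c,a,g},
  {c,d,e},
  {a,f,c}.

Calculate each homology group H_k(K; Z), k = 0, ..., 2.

Fix the vertex order a < b < c < d < e < f < g < h and write every simplex with vertices in increasing order. Then dim K = 2 and the simplices of K are:

  0-simplices (8): a, b, c, d, e, f, g, h
  1-simplices (24): ac, ad, ae, af, ag, ah, bc, bd, be, bf, bg, bh, cd, ce, cf, cg, ch, de, dg, dh, eg, eh, fh, gh
  2-simplices (16): acf, acg, ade, adg, aeh, afh, bce, bcf, bdg, bdh, beg, bfh, cde, cdh, cgh, egh

giving chain groups C_0 ≅ Z^8, C_1 ≅ Z^24, C_2 ≅ Z^16.

The boundary map ∂_1: C_1 → C_0 sends each edge [p,q] (with p < q) to q − p.
As a 8×24 matrix over Z this has rank 7, with invariant factors (1,1,1,1,1,1,1).

∂_2: C_2 → C_1 sends each 2-simplex [p,q,r] to [q,r] − [p,r] + [p,q]. For instance
  ∂bdg = dg − bg + bd,
  ∂ade = de − ae + ad.
As a 24×16 matrix over Z this has rank 15, with invariant factors (1,1,1,1,1,1,1,1,1,1,1,1,1,1,1).

From H_k ≅ ker(∂_k) / im(∂_{k+1}) we obtain:

  H_0: rank C_0 − rank ∂_1 = 8 − 7 = 1, and the invariant factors of ∂_1 are all 1, so H_0 ≅ Z.
  H_1: rank ker ∂_1 − rank ∂_2 = (24 − 7) − 15 = 2, and the invariant factors of ∂_2 are all 1, so H_1 ≅ Z^2.
  H_2: rank ker ∂_2 − rank ∂_3 = (16 − 15) − 0 = 1, and there is no ∂_3, so H_2 ≅ Z.

H_0 = Z,  H_1 = Z^2,  H_2 = Z.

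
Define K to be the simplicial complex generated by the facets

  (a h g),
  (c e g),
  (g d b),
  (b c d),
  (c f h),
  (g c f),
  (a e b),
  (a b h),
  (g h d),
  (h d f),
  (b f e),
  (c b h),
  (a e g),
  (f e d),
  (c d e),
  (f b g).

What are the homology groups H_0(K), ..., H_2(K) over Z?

We work with the vertex ordering a < b < c < d < e < f < g < h. The simplices of K, each written with vertices in increasing order, are:

  0-simplices (8): a, b, c, d, e, f, g, h
  1-simplices (24): ab, ae, ag, ah, bc, bd, be, bf, bg, bh, cd, ce, cf, cg, ch, de, df, dg, dh, ef, eg, fg, fh, gh
  2-simplices (16): abe, abh, aeg, agh, bcd, bch, bdg, bef, bfg, cde, ceg, cfg, cfh, def, dfh, dgh

giving chain groups C_0 ≅ Z^8, C_1 ≅ Z^24, C_2 ≅ Z^16.

∂_1: C_1 → C_0 sends each edge [p,q] (with p < q) to q − p. For instance
  ∂cf = f − c.
This gives a 8×24 integer matrix of rank 7; reducing to Smith normal form yields diagonal entries (1,1,1,1,1,1,1).

Boundary ∂_2: C_2 → C_1 sends each 2-simplex [p,q,r] to [q,r] − [p,r] + [p,q]. For instance
  ∂cfh = fh − ch + cf,
  ∂abh = bh − ah + ab.
As a 24×16 matrix over Z this has rank 15, with invariant factors (1,1,1,1,1,1,1,1,1,1,1,1,1,1,1).

Now H_k = ker ∂_k / im ∂_{k+1}, so:

  H_0: rank C_0 − rank ∂_1 = 8 − 7 = 1, and the invariant factors of ∂_1 are all 1, so H_0 ≅ Z.
  H_1: rank ker ∂_1 − rank ∂_2 = (24 − 7) − 15 = 2, and the invariant factors of ∂_2 are all 1, so H_1 ≅ Z^2.
  H_2: rank ker ∂_2 − rank ∂_3 = (16 − 15) − 0 = 1, and there is no ∂_3, so H_2 ≅ Z.

As a check, the Euler characteristic is 8 − 24 + 16 = 0, which agrees with 1 − 2 + 1 = 0.
(K is a triangulation of the torus T^2.)

H_0 = Z,  H_1 = Z^2,  H_2 = Z.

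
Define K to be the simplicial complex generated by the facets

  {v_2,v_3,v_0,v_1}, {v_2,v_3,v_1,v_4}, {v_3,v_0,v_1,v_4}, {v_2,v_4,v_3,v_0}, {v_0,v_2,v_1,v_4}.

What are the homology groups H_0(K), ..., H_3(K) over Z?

H_0 = Z,  H_1 = 0,  H_2 = 0,  H_3 = Z.

Order the vertices as v_0 < v_1 < v_2 < v_3 < v_4. Listing each simplex with vertices in this order, K has dimension 3 with simplices:

  0-simplices (5): [v_0], [v_1], [v_2], [v_3], [v_4]
  1-simplices (10): [v_0,v_1], [v_0,v_2], [v_0,v_3], [v_0,v_4], [v_1,v_2], [v_1,v_3], [v_1,v_4], [v_2,v_3], [v_2,v_4], [v_3,v_4]
  2-simplices (10): [v_0,v_1,v_2], [v_0,v_1,v_3], [v_0,v_1,v_4], [v_0,v_2,v_3], [v_0,v_2,v_4], [v_0,v_3,v_4], [v_1,v_2,v_3], [v_1,v_2,v_4], [v_1,v_3,v_4], [v_2,v_3,v_4]
  3-simplices (5): [v_0,v_1,v_2,v_3], [v_0,v_1,v_2,v_4], [v_0,v_1,v_3,v_4], [v_0,v_2,v_3,v_4], [v_1,v_2,v_3,v_4]

giving chain groups C_0 ≅ Z^5, C_1 ≅ Z^10, C_2 ≅ Z^10, C_3 ≅ Z^5.

Boundary ∂_1: C_1 → C_0 sends each edge [p,q] (with p < q) to q − p.
The 5×10 boundary matrix has rank 4 and Smith normal form diag(1,1,1,1).

∂_2: C_2 → C_1 acts by ∂[p,q,r] = [q,r] − [p,r] + [p,q]. For instance
  ∂[v_0,v_1,v_3] = [v_1,v_3] − [v_0,v_3] + [v_0,v_1],
  ∂[v_1,v_2,v_3] = [v_2,v_3] − [v_1,v_3] + [v_1,v_2].
This gives a 10×10 integer matrix of rank 6; reducing to Smith normal form yields diagonal entries (1,1,1,1,1,1).

The boundary map ∂_3: C_3 → C_2 sends each 3-simplex σ to the alternating sum Σ_i (−1)^i (σ with its i-th vertex removed). For instance
  ∂[v_0,v_1,v_2,v_4] = [v_1,v_2,v_4] − [v_0,v_2,v_4] + [v_0,v_1,v_4] − [v_0,v_1,v_2],
  ∂[v_1,v_2,v_3,v_4] = [v_2,v_3,v_4] − [v_1,v_3,v_4] + [v_1,v_2,v_4] − [v_1,v_2,v_3].
The 10×5 boundary matrix has rank 4 and Smith normal form diag(1,1,1,1).

Reading off H_k = ker ∂_k / im ∂_{k+1}:

  H_0: rank C_0 − rank ∂_1 = 5 − 4 = 1, and the invariant factors of ∂_1 are all 1, so H_0 ≅ Z.
  H_1: rank ker ∂_1 − rank ∂_2 = (10 − 4) − 6 = 0, and the invariant factors of ∂_2 are all 1, so H_1 ≅ 0.
  H_2: rank ker ∂_2 − rank ∂_3 = (10 − 6) − 4 = 0, and the invariant factors of ∂_3 are all 1, so H_2 ≅ 0.
  H_3: rank ker ∂_3 − rank ∂_4 = (5 − 4) − 0 = 1, and there is no ∂_4, so H_3 ≅ Z.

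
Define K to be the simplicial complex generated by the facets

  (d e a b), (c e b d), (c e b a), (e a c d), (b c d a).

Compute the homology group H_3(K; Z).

H_3 = Z.

We work with the vertex ordering a < b < c < d < e. The simplices of K, each written with vertices in increasing order, are:

  0-simplices (5): a, b, c, d, e
  1-simplices (10): ab, ac, ad, ae, bc, bd, be, cd, ce, de
  2-simplices (10): abc, abd, abe, acd, ace, ade, bcd, bce, bde, cde
  3-simplices (5): abcd, abce, abde, acde, bcde

giving chain groups C_0 ≅ Z^5, C_1 ≅ Z^10, C_2 ≅ Z^10, C_3 ≅ Z^5.

The boundary map ∂_1: C_1 → C_0 sends each edge [p,q] (with p < q) to q − p.
This gives a 5×10 integer matrix of rank 4; reducing to Smith normal form yields diagonal entries (1,1,1,1).

Boundary ∂_2: C_2 → C_1 sends each 2-simplex [p,q,r] to [q,r] − [p,r] + [p,q]. For instance
  ∂abc = bc − ac + ab,
  ∂abe = be − ae + ab.
The resulting 10×10 matrix has rank 6, and its Smith normal form has invariant factors (1,1,1,1,1,1).

Boundary ∂_3: C_3 → C_2 sends each 3-simplex σ to the alternating sum Σ_i (−1)^i (σ with its i-th vertex removed). For instance
  ∂abde = bde − ade + abe − abd,
  ∂abcd = bcd − acd + abd − abc.
As a 10×5 matrix over Z this has rank 4, with invariant factors (1,1,1,1).

Computing H_k = (kernel of ∂_k) / (image of ∂_{k+1}):

  H_3: rank ker ∂_3 − rank ∂_4 = (5 − 4) − 0 = 1, and there is no ∂_4, so H_3 ≅ Z.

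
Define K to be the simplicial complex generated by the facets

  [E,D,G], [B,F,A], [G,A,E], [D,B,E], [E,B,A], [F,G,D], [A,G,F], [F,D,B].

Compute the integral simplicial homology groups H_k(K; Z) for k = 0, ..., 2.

K has 6 vertices, 12 edges, 8 triangles.
rank ∂_0 = 0, rank ∂_1 = 5 ⇒ b_0 = 6 − 0 − 5 = 1; all invariant factors of ∂_1 are 1 so no torsion. So H_0 = Z.
rank ∂_1 = 5, rank ∂_2 = 7 ⇒ b_1 = 12 − 5 − 7 = 0; all invariant factors of ∂_2 are 1 so no torsion. So H_1 = 0.
rank ∂_2 = 7, rank ∂_3 = 0 ⇒ b_2 = 8 − 7 − 0 = 1. So H_2 = Z.

H_0 = Z,  H_1 = 0,  H_2 = Z.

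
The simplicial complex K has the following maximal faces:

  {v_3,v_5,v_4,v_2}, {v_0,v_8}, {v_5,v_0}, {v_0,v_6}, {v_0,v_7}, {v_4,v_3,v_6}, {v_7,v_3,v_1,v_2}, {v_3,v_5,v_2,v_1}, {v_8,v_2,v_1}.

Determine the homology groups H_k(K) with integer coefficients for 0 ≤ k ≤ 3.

Order the vertices as v_0 < v_1 < v_2 < v_3 < v_4 < v_5 < v_6 < v_7 < v_8. Listing each simplex with vertices in this order, K has dimension 3 with simplices:

  0-simplices (9): [v_0], [v_1], [v_2], [v_3], [v_4], [v_5], [v_6], [v_7], [v_8]
  1-simplices (20): (20 of them)
  2-simplices (12): (12 of them)
  3-simplices (3): [v_1,v_2,v_3,v_5], [v_1,v_2,v_3,v_7], [v_2,v_3,v_4,v_5]

so the chain groups are C_0 ≅ Z^9, C_1 ≅ Z^20, C_2 ≅ Z^12, C_3 ≅ Z^3.

Boundary ∂_1: C_1 → C_0 is given by ∂[p,q] = [q] − [p].
As a 9×20 matrix over Z this has rank 8, with invariant factors (1,1,1,1,1,1,1,1).

∂_2: C_2 → C_1 maps a triangle to the signed sum of its edges. For instance
  ∂[v_2,v_3,v_5] = [v_3,v_5] − [v_2,v_5] + [v_2,v_3],
  ∂[v_2,v_3,v_7] = [v_3,v_7] − [v_2,v_7] + [v_2,v_3].
As a 20×12 matrix over Z this has rank 9, with invariant factors (1,1,1,1,1,1,1,1,1).

∂_3: C_3 → C_2 sends each 3-simplex σ to the alternating sum Σ_i (−1)^i (σ with its i-th vertex removed). For instance
  ∂[v_1,v_2,v_3,v_7] = [v_2,v_3,v_7] − [v_1,v_3,v_7] + [v_1,v_2,v_7] − [v_1,v_2,v_3],
  ∂[v_1,v_2,v_3,v_5] = [v_2,v_3,v_5] − [v_1,v_3,v_5] + [v_1,v_2,v_5] − [v_1,v_2,v_3].
The resulting 12×3 matrix has rank 3, and its Smith normal form has invariant factors (1,1,1).

Now H_k = ker ∂_k / im ∂_{k+1}, so:

  H_0: rank C_0 − rank ∂_1 = 9 − 8 = 1, and the invariant factors of ∂_1 are all 1, so H_0 = Z.
  H_1: rank ker ∂_1 − rank ∂_2 = (20 − 8) − 9 = 3, and the invariant factors of ∂_2 are all 1, so H_1 = Z^3.
  H_2: rank ker ∂_2 − rank ∂_3 = (12 − 9) − 3 = 0, and the invariant factors of ∂_3 are all 1, so H_2 = 0.
  H_3: rank ker ∂_3 − rank ∂_4 = (3 − 3) − 0 = 0, and there is no ∂_4, so H_3 = 0.

H_0 = Z,  H_1 = Z^3,  H_2 = 0,  H_3 = 0.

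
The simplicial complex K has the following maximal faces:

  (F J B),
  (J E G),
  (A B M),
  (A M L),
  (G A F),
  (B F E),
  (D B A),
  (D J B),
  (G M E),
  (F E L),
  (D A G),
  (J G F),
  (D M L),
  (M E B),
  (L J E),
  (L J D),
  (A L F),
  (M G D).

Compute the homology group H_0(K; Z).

Order the vertices as A < B < D < E < F < G < J < L < M. Listing each simplex with vertices in this order, K has dimension 2 with simplices:

  0-simplices (9): A, B, D, E, F, G, J, L, M
  1-simplices (27): AB, AD, AF, AG, AL, AM, BD, BE, BF, BJ, BM, DG, DJ, DL, DM, EF, EG, EJ, EL, EM, FG, FJ, FL, GJ, GM, JL, LM
  2-simplices (18): ABD, ABM, ADG, AFG, AFL, ALM, BDJ, BEF, BEM, BFJ, DGM, DJL, DLM, EFL, EGJ, EGM, EJL, FGJ

giving chain groups C_0 ≅ Z^9, C_1 ≅ Z^27, C_2 ≅ Z^18.

The boundary map ∂_1: C_1 → C_0 sends each edge [p,q] (with p < q) to q − p. For instance
  ∂EL = L − E.
The resulting 9×27 matrix has rank 8, and its Smith normal form has invariant factors (1,1,1,1,1,1,1,1).

The boundary map ∂_2: C_2 → C_1 sends each 2-simplex [p,q,r] to [q,r] − [p,r] + [p,q]. For instance
  ∂EGM = GM − EM + EG,
  ∂BDJ = DJ − BJ + BD.
As a 27×18 matrix over Z this has rank 18, with invariant factors (1,1,1,1,1,1,1,1,1,1,1,1,1,1,1,1,1,2).

From H_k ≅ ker(∂_k) / im(∂_{k+1}) we obtain:

  H_0: rank C_0 − rank ∂_1 = 9 − 8 = 1, and the invariant factors of ∂_1 are all 1, so H_0 = Z.

H_0 ≅ Z.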